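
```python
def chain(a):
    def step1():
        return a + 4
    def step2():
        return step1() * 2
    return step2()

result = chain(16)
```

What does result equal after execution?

Step 1: chain(16) captures a = 16.
Step 2: step2() calls step1() which returns 16 + 4 = 20.
Step 3: step2() returns 20 * 2 = 40

The answer is 40.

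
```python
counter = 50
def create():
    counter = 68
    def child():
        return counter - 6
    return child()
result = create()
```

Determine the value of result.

Step 1: create() shadows global counter with counter = 68.
Step 2: child() finds counter = 68 in enclosing scope, computes 68 - 6 = 62.
Step 3: result = 62

The answer is 62.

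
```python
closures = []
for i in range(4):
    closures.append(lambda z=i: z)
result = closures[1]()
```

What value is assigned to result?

Step 1: Default argument z=i captures i's value at each iteration.
Step 2: closures[1] captured z = 1 when i was 1.
Step 3: result = 1

The answer is 1.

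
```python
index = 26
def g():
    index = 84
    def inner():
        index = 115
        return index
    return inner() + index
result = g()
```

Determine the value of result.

Step 1: g() has local index = 84. inner() has local index = 115.
Step 2: inner() returns its local index = 115.
Step 3: g() returns 115 + its own index (84) = 199

The answer is 199.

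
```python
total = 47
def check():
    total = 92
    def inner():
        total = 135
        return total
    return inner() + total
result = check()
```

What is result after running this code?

Step 1: check() has local total = 92. inner() has local total = 135.
Step 2: inner() returns its local total = 135.
Step 3: check() returns 135 + its own total (92) = 227

The answer is 227.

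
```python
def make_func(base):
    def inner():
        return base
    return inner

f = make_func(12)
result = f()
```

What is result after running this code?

Step 1: make_func(12) creates closure capturing base = 12.
Step 2: f() returns the captured base = 12.
Step 3: result = 12

The answer is 12.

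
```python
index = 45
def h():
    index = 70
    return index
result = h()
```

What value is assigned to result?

Step 1: Global index = 45.
Step 2: h() creates local index = 70, shadowing the global.
Step 3: Returns local index = 70. result = 70

The answer is 70.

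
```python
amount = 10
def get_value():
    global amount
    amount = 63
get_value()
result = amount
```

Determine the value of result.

Step 1: amount = 10 globally.
Step 2: get_value() declares global amount and sets it to 63.
Step 3: After get_value(), global amount = 63. result = 63

The answer is 63.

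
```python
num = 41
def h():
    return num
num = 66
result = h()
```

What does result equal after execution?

Step 1: num is first set to 41, then reassigned to 66.
Step 2: h() is called after the reassignment, so it looks up the current global num = 66.
Step 3: result = 66

The answer is 66.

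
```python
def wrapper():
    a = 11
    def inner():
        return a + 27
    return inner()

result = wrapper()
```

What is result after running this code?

Step 1: wrapper() defines a = 11.
Step 2: inner() reads a = 11 from enclosing scope, returns 11 + 27 = 38.
Step 3: result = 38

The answer is 38.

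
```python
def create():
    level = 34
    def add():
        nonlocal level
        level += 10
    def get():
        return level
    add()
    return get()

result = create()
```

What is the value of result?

Step 1: level = 34. add() modifies it via nonlocal, get() reads it.
Step 2: add() makes level = 34 + 10 = 44.
Step 3: get() returns 44. result = 44

The answer is 44.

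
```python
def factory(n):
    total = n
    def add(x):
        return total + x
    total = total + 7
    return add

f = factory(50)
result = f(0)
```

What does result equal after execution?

Step 1: factory(50) sets total = 50, then total = 50 + 7 = 57.
Step 2: Closures capture by reference, so add sees total = 57.
Step 3: f(0) returns 57 + 0 = 57

The answer is 57.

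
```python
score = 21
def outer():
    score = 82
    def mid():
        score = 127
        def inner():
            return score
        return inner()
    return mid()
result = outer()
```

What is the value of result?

Step 1: Three levels of shadowing: global 21, outer 82, mid 127.
Step 2: inner() finds score = 127 in enclosing mid() scope.
Step 3: result = 127

The answer is 127.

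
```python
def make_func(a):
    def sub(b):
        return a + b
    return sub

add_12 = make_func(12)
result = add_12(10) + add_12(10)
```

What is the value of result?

Step 1: add_12 captures a = 12.
Step 2: add_12(10) = 12 + 10 = 22, called twice.
Step 3: result = 22 + 22 = 44

The answer is 44.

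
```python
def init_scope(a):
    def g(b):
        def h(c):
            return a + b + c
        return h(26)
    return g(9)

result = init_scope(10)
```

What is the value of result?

Step 1: a = 10, b = 9, c = 26 across three nested scopes.
Step 2: h() accesses all three via LEGB rule.
Step 3: result = 10 + 9 + 26 = 45

The answer is 45.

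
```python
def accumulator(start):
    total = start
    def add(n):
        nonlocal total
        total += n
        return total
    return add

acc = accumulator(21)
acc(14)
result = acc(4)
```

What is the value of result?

Step 1: accumulator(21) creates closure with total = 21.
Step 2: First acc(14): total = 21 + 14 = 35.
Step 3: Second acc(4): total = 35 + 4 = 39. result = 39

The answer is 39.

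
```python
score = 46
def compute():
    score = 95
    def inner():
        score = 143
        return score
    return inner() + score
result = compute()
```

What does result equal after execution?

Step 1: compute() has local score = 95. inner() has local score = 143.
Step 2: inner() returns its local score = 143.
Step 3: compute() returns 143 + its own score (95) = 238

The answer is 238.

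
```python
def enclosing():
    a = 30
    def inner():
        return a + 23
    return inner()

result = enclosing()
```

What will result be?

Step 1: enclosing() defines a = 30.
Step 2: inner() reads a = 30 from enclosing scope, returns 30 + 23 = 53.
Step 3: result = 53

The answer is 53.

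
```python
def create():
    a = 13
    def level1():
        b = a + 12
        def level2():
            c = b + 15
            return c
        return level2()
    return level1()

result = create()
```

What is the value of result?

Step 1: a = 13. b = a + 12 = 25.
Step 2: c = b + 15 = 25 + 15 = 40.
Step 3: result = 40

The answer is 40.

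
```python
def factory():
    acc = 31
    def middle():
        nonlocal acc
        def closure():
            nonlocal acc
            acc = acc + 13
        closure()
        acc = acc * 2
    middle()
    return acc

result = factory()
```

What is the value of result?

Step 1: acc = 31.
Step 2: closure() adds 13: acc = 31 + 13 = 44.
Step 3: middle() doubles: acc = 44 * 2 = 88.
Step 4: result = 88

The answer is 88.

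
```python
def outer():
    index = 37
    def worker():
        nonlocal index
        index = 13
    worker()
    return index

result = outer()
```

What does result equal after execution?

Step 1: outer() sets index = 37.
Step 2: worker() uses nonlocal to reassign index = 13.
Step 3: result = 13

The answer is 13.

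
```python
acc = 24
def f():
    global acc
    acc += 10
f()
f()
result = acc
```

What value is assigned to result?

Step 1: acc = 24.
Step 2: First f(): acc = 24 + 10 = 34.
Step 3: Second f(): acc = 34 + 10 = 44. result = 44

The answer is 44.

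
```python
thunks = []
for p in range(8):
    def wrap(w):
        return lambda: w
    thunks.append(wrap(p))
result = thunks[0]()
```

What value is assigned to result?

Step 1: wrap(p) creates a new scope capturing w = p at call time.
Step 2: thunks[0] = wrap(0), so its lambda captures w = 0.
Step 3: result = 0 (closure factory fixes late binding)

The answer is 0.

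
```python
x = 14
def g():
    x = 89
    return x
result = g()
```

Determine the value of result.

Step 1: Global x = 14.
Step 2: g() creates local x = 89, shadowing the global.
Step 3: Returns local x = 89. result = 89

The answer is 89.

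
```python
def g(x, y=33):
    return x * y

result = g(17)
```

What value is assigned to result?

Step 1: g(17) uses default y = 33.
Step 2: Returns 17 * 33 = 561.
Step 3: result = 561

The answer is 561.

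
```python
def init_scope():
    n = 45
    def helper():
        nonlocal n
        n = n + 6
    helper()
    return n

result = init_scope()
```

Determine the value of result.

Step 1: init_scope() sets n = 45.
Step 2: helper() uses nonlocal to modify n in init_scope's scope: n = 45 + 6 = 51.
Step 3: init_scope() returns the modified n = 51

The answer is 51.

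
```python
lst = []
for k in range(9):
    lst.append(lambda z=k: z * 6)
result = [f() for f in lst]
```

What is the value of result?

Step 1: Default arg z=k captures k at each iteration.
Step 2: lst[k] has z defaulting to k, returns k * 6.
Step 3: result = [0, 6, 12, 18, 24, 30, 36, 42, 48]

The answer is [0, 6, 12, 18, 24, 30, 36, 42, 48].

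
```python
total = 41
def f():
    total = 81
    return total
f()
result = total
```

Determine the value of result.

Step 1: total = 41 globally.
Step 2: f() creates a LOCAL total = 81 (no global keyword!).
Step 3: The global total is unchanged. result = 41

The answer is 41.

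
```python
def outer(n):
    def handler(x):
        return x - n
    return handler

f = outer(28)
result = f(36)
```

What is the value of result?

Step 1: outer(28) creates a closure capturing n = 28.
Step 2: f(36) computes 36 - 28 = 8.
Step 3: result = 8

The answer is 8.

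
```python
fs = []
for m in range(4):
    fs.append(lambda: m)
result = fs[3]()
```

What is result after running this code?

Step 1: The loop creates 4 lambdas, all referencing the same variable m.
Step 2: After the loop, m = 3 (final value).
Step 3: fs[3]() looks up m at call time and finds 3. This is the late binding gotcha. result = 3

The answer is 3.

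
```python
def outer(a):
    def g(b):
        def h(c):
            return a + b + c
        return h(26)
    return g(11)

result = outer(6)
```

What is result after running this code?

Step 1: a = 6, b = 11, c = 26 across three nested scopes.
Step 2: h() accesses all three via LEGB rule.
Step 3: result = 6 + 11 + 26 = 43

The answer is 43.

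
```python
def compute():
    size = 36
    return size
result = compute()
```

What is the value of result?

Step 1: compute() defines size = 36 in its local scope.
Step 2: return size finds the local variable size = 36.
Step 3: result = 36

The answer is 36.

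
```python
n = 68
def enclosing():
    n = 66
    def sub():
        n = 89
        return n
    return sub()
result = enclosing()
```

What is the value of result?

Step 1: Three scopes define n: global (68), enclosing (66), sub (89).
Step 2: sub() has its own local n = 89, which shadows both enclosing and global.
Step 3: result = 89 (local wins in LEGB)

The answer is 89.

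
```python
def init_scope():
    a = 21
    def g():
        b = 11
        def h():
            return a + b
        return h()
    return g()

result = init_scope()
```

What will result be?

Step 1: init_scope() defines a = 21. g() defines b = 11.
Step 2: h() accesses both from enclosing scopes: a = 21, b = 11.
Step 3: result = 21 + 11 = 32

The answer is 32.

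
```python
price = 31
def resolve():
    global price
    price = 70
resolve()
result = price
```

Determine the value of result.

Step 1: price = 31 globally.
Step 2: resolve() declares global price and sets it to 70.
Step 3: After resolve(), global price = 70. result = 70

The answer is 70.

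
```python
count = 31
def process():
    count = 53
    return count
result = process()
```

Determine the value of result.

Step 1: Global count = 31.
Step 2: process() creates local count = 53, shadowing the global.
Step 3: Returns local count = 53. result = 53

The answer is 53.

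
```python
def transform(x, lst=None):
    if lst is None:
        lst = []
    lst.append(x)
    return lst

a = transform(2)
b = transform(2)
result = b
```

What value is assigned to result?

Step 1: None default with guard creates a NEW list each call.
Step 2: a = [2] (fresh list). b = [2] (another fresh list).
Step 3: result = [2] (this is the fix for mutable default)

The answer is [2].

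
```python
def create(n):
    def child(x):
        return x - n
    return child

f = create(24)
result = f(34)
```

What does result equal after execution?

Step 1: create(24) creates a closure capturing n = 24.
Step 2: f(34) computes 34 - 24 = 10.
Step 3: result = 10

The answer is 10.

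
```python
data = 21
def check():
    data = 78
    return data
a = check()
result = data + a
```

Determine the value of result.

Step 1: Global data = 21. check() returns local data = 78.
Step 2: a = 78. Global data still = 21.
Step 3: result = 21 + 78 = 99

The answer is 99.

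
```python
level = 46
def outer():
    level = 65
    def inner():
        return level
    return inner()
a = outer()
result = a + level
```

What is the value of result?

Step 1: outer() has local level = 65. inner() reads from enclosing.
Step 2: outer() returns 65. Global level = 46 unchanged.
Step 3: result = 65 + 46 = 111

The answer is 111.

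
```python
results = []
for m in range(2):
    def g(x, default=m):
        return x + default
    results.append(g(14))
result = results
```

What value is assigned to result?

Step 1: Default argument default=m is evaluated at function definition time.
Step 2: Each iteration creates g with default = current m value.
Step 3: g(14) returns 14 + default. results = [14, 15]

The answer is [14, 15].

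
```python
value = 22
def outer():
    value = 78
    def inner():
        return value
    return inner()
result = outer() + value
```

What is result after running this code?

Step 1: Global value = 22. outer() shadows with value = 78.
Step 2: inner() returns enclosing value = 78. outer() = 78.
Step 3: result = 78 + global value (22) = 100

The answer is 100.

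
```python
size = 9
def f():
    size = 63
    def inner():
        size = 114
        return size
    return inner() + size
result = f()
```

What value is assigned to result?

Step 1: f() has local size = 63. inner() has local size = 114.
Step 2: inner() returns its local size = 114.
Step 3: f() returns 114 + its own size (63) = 177

The answer is 177.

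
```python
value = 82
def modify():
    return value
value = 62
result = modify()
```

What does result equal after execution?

Step 1: value is first set to 82, then reassigned to 62.
Step 2: modify() is called after the reassignment, so it looks up the current global value = 62.
Step 3: result = 62

The answer is 62.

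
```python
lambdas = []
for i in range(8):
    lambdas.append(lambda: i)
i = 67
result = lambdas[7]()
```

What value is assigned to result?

Step 1: Lambdas capture the variable i by reference, not by value.
Step 2: After the loop, i is reassigned to 67.
Step 3: lambdas[7]() looks up the current i = 67. result = 67

The answer is 67.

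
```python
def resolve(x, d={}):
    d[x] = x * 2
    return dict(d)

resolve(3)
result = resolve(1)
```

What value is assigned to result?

Step 1: Mutable default dict is shared across calls.
Step 2: First call adds 3: 6. Second call adds 1: 2.
Step 3: result = {3: 6, 1: 2}

The answer is {3: 6, 1: 2}.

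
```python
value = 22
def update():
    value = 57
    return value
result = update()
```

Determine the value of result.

Step 1: Global value = 22.
Step 2: update() creates local value = 57, shadowing the global.
Step 3: Returns local value = 57. result = 57

The answer is 57.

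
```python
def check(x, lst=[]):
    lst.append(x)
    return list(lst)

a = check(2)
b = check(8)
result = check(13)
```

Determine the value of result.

Step 1: Default list is shared. list() creates copies for return values.
Step 2: Internal list grows: [2] -> [2, 8] -> [2, 8, 13].
Step 3: result = [2, 8, 13]

The answer is [2, 8, 13].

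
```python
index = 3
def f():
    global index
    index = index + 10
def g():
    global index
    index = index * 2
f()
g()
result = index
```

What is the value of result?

Step 1: index = 3.
Step 2: f() adds 10: index = 3 + 10 = 13.
Step 3: g() doubles: index = 13 * 2 = 26.
Step 4: result = 26

The answer is 26.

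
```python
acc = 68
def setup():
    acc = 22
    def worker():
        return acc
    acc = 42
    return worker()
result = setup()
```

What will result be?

Step 1: setup() sets acc = 22, then later acc = 42.
Step 2: worker() is called after acc is reassigned to 42. Closures capture variables by reference, not by value.
Step 3: result = 42

The answer is 42.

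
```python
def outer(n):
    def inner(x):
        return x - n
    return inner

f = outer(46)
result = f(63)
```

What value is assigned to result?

Step 1: outer(46) creates a closure capturing n = 46.
Step 2: f(63) computes 63 - 46 = 17.
Step 3: result = 17

The answer is 17.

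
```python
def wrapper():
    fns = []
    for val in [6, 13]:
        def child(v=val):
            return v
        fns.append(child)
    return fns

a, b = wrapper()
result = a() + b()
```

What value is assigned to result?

Step 1: Default argument v=val captures val at each iteration.
Step 2: a() returns 6 (captured at first iteration), b() returns 13 (captured at second).
Step 3: result = 6 + 13 = 19

The answer is 19.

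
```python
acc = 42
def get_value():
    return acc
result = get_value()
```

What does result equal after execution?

Step 1: acc = 42 is defined in the global scope.
Step 2: get_value() looks up acc. No local acc exists, so Python checks the global scope via LEGB rule and finds acc = 42.
Step 3: result = 42

The answer is 42.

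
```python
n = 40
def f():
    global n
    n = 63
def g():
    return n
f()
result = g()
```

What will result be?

Step 1: n = 40.
Step 2: f() sets global n = 63.
Step 3: g() reads global n = 63. result = 63

The answer is 63.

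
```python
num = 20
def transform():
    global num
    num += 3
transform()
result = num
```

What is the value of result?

Step 1: num = 20 globally.
Step 2: transform() modifies global num: num += 3 = 23.
Step 3: result = 23

The answer is 23.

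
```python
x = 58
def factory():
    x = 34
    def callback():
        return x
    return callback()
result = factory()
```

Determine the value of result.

Step 1: x = 58 globally, but factory() defines x = 34 locally.
Step 2: callback() looks up x. Not in local scope, so checks enclosing scope (factory) and finds x = 34.
Step 3: result = 34

The answer is 34.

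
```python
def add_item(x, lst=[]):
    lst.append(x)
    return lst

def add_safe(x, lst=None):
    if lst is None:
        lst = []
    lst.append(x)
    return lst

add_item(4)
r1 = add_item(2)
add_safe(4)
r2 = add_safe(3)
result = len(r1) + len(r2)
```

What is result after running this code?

Step 1: add_item shares mutable default: after 2 calls, lst = [4, 2], len = 2.
Step 2: add_safe creates fresh list each time: r2 = [3], len = 1.
Step 3: result = 2 + 1 = 3

The answer is 3.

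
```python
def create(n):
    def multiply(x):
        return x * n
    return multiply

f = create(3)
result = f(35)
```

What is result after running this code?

Step 1: create(3) returns multiply closure with n = 3.
Step 2: f(35) computes 35 * 3 = 105.
Step 3: result = 105

The answer is 105.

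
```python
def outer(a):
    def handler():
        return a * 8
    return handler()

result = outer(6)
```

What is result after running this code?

Step 1: outer(6) binds parameter a = 6.
Step 2: handler() accesses a = 6 from enclosing scope.
Step 3: result = 6 * 8 = 48

The answer is 48.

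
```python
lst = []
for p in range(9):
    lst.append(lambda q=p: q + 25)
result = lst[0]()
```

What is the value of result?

Step 1: Default argument q=p captures p's value at definition time.
Step 2: lst[0] was defined when p = 0, so q defaults to 0.
Step 3: result = 0 + 25 = 25 (default arg fixes the late binding issue)

The answer is 25.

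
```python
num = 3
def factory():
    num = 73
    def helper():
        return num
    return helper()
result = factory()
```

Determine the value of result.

Step 1: num = 3 globally, but factory() defines num = 73 locally.
Step 2: helper() looks up num. Not in local scope, so checks enclosing scope (factory) and finds num = 73.
Step 3: result = 73

The answer is 73.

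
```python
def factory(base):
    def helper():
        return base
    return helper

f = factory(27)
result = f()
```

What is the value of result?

Step 1: factory(27) creates closure capturing base = 27.
Step 2: f() returns the captured base = 27.
Step 3: result = 27

The answer is 27.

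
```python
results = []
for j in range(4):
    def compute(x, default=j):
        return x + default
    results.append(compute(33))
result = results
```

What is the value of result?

Step 1: Default argument default=j is evaluated at function definition time.
Step 2: Each iteration creates compute with default = current j value.
Step 3: compute(33) returns 33 + default. results = [33, 34, 35, 36]

The answer is [33, 34, 35, 36].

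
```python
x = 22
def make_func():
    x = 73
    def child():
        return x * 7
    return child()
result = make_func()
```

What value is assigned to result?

Step 1: make_func() shadows global x with x = 73.
Step 2: child() finds x = 73 in enclosing scope, computes 73 * 7 = 511.
Step 3: result = 511

The answer is 511.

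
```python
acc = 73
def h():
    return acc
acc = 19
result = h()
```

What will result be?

Step 1: acc is first set to 73, then reassigned to 19.
Step 2: h() is called after the reassignment, so it looks up the current global acc = 19.
Step 3: result = 19

The answer is 19.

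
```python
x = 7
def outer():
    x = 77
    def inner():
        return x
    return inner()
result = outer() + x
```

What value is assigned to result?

Step 1: Global x = 7. outer() shadows with x = 77.
Step 2: inner() returns enclosing x = 77. outer() = 77.
Step 3: result = 77 + global x (7) = 84

The answer is 84.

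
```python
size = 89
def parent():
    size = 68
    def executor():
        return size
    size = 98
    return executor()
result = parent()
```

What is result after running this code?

Step 1: parent() sets size = 68, then later size = 98.
Step 2: executor() is called after size is reassigned to 98. Closures capture variables by reference, not by value.
Step 3: result = 98

The answer is 98.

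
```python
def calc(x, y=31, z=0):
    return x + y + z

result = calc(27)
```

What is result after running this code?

Step 1: calc(27) uses defaults y = 31, z = 0.
Step 2: Returns 27 + 31 + 0 = 58.
Step 3: result = 58

The answer is 58.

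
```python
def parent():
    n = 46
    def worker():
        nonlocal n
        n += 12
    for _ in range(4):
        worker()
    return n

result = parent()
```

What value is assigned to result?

Step 1: n = 46.
Step 2: worker() is called 4 times in a loop, each adding 12 via nonlocal.
Step 3: n = 46 + 12 * 4 = 94

The answer is 94.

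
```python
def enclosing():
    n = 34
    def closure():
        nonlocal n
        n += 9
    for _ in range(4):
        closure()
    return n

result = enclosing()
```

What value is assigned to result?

Step 1: n = 34.
Step 2: closure() is called 4 times in a loop, each adding 9 via nonlocal.
Step 3: n = 34 + 9 * 4 = 70

The answer is 70.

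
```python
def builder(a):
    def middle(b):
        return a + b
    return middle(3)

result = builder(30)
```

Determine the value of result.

Step 1: builder(30) passes a = 30.
Step 2: middle(3) has b = 3, reads a = 30 from enclosing.
Step 3: result = 30 + 3 = 33

The answer is 33.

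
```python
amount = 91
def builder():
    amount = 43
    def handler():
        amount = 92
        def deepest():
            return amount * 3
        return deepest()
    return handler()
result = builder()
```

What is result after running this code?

Step 1: deepest() looks up amount through LEGB: not local, finds amount = 92 in enclosing handler().
Step 2: Returns 92 * 3 = 276.
Step 3: result = 276

The answer is 276.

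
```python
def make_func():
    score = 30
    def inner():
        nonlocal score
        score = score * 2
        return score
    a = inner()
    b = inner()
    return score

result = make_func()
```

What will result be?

Step 1: score starts at 30.
Step 2: First inner(): score = 30 * 2 = 60.
Step 3: Second inner(): score = 60 * 2 = 120.
Step 4: result = 120

The answer is 120.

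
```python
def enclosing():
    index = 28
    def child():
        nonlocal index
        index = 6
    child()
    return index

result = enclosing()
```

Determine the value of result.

Step 1: enclosing() sets index = 28.
Step 2: child() uses nonlocal to reassign index = 6.
Step 3: result = 6

The answer is 6.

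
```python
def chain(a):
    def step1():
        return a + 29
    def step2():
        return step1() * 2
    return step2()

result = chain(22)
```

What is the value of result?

Step 1: chain(22) captures a = 22.
Step 2: step2() calls step1() which returns 22 + 29 = 51.
Step 3: step2() returns 51 * 2 = 102

The answer is 102.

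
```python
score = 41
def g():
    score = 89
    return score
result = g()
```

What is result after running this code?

Step 1: Global score = 41.
Step 2: g() creates local score = 89, shadowing the global.
Step 3: Returns local score = 89. result = 89

The answer is 89.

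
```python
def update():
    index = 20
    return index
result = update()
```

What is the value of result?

Step 1: update() defines index = 20 in its local scope.
Step 2: return index finds the local variable index = 20.
Step 3: result = 20

The answer is 20.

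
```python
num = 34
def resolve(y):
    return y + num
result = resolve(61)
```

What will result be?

Step 1: num = 34 is defined globally.
Step 2: resolve(61) uses parameter y = 61 and looks up num from global scope = 34.
Step 3: result = 61 + 34 = 95

The answer is 95.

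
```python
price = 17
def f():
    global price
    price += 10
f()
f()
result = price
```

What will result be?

Step 1: price = 17.
Step 2: First f(): price = 17 + 10 = 27.
Step 3: Second f(): price = 27 + 10 = 37. result = 37

The answer is 37.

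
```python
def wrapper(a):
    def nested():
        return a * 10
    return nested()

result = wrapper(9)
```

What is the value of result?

Step 1: wrapper(9) binds parameter a = 9.
Step 2: nested() accesses a = 9 from enclosing scope.
Step 3: result = 9 * 10 = 90

The answer is 90.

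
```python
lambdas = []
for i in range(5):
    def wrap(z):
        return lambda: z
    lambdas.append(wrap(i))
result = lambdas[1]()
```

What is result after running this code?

Step 1: wrap(i) creates a new scope capturing z = i at call time.
Step 2: lambdas[1] = wrap(1), so its lambda captures z = 1.
Step 3: result = 1 (closure factory fixes late binding)

The answer is 1.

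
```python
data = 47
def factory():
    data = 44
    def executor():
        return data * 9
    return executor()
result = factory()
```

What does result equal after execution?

Step 1: factory() shadows global data with data = 44.
Step 2: executor() finds data = 44 in enclosing scope, computes 44 * 9 = 396.
Step 3: result = 396

The answer is 396.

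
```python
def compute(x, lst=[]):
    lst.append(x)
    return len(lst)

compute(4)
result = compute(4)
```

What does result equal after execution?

Step 1: Mutable default list persists between calls.
Step 2: First call: lst = [4], len = 1. Second call: lst = [4, 4], len = 2.
Step 3: result = 2

The answer is 2.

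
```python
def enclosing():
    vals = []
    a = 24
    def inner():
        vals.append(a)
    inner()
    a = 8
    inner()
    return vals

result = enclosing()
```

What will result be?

Step 1: a = 24. inner() appends current a to vals.
Step 2: First inner(): appends 24. Then a = 8.
Step 3: Second inner(): appends 8 (closure sees updated a). result = [24, 8]

The answer is [24, 8].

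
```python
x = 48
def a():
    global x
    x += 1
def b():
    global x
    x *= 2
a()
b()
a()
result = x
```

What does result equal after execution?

Step 1: x = 48.
Step 2: a(): x = 48 + 1 = 49.
Step 3: b(): x = 49 * 2 = 98.
Step 4: a(): x = 98 + 1 = 99

The answer is 99.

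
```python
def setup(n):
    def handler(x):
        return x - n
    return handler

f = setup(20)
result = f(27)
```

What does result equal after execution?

Step 1: setup(20) creates a closure capturing n = 20.
Step 2: f(27) computes 27 - 20 = 7.
Step 3: result = 7

The answer is 7.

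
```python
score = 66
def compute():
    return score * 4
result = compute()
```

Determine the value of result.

Step 1: score = 66 is defined globally.
Step 2: compute() looks up score from global scope = 66, then computes 66 * 4 = 264.
Step 3: result = 264

The answer is 264.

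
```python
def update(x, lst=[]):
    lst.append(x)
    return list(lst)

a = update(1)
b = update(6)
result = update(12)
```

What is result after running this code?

Step 1: Default list is shared. list() creates copies for return values.
Step 2: Internal list grows: [1] -> [1, 6] -> [1, 6, 12].
Step 3: result = [1, 6, 12]

The answer is [1, 6, 12].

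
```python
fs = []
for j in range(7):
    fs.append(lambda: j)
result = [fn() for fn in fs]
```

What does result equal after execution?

Step 1: All 7 lambdas share the same variable j.
Step 2: After the loop, j = 6.
Step 3: Each call returns 6. result = [6, 6, 6, 6, 6, 6, 6]

The answer is [6, 6, 6, 6, 6, 6, 6].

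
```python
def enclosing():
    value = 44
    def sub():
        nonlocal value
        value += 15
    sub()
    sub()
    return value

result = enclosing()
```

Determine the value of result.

Step 1: value starts at 44.
Step 2: sub() is called 2 times, each adding 15.
Step 3: value = 44 + 15 * 2 = 74

The answer is 74.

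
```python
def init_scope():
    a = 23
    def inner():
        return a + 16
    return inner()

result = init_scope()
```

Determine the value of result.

Step 1: init_scope() defines a = 23.
Step 2: inner() reads a = 23 from enclosing scope, returns 23 + 16 = 39.
Step 3: result = 39

The answer is 39.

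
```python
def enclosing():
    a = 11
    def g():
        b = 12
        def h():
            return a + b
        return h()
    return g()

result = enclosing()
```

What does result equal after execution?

Step 1: enclosing() defines a = 11. g() defines b = 12.
Step 2: h() accesses both from enclosing scopes: a = 11, b = 12.
Step 3: result = 11 + 12 = 23

The answer is 23.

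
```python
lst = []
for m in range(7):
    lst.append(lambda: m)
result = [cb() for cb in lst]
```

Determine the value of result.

Step 1: All 7 lambdas share the same variable m.
Step 2: After the loop, m = 6.
Step 3: Each call returns 6. result = [6, 6, 6, 6, 6, 6, 6]

The answer is [6, 6, 6, 6, 6, 6, 6].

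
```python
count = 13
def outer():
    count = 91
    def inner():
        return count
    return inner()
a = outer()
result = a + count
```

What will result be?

Step 1: outer() has local count = 91. inner() reads from enclosing.
Step 2: outer() returns 91. Global count = 13 unchanged.
Step 3: result = 91 + 13 = 104

The answer is 104.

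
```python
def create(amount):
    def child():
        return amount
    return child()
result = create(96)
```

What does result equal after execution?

Step 1: create(96) binds parameter amount = 96.
Step 2: child() looks up amount in enclosing scope and finds the parameter amount = 96.
Step 3: result = 96

The answer is 96.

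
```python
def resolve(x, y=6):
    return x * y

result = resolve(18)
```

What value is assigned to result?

Step 1: resolve(18) uses default y = 6.
Step 2: Returns 18 * 6 = 108.
Step 3: result = 108

The answer is 108.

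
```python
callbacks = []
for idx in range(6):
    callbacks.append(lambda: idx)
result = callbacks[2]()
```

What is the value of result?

Step 1: The loop creates 6 lambdas, all referencing the same variable idx.
Step 2: After the loop, idx = 5 (final value).
Step 3: callbacks[2]() looks up idx at call time and finds 5. This is the late binding gotcha. result = 5

The answer is 5.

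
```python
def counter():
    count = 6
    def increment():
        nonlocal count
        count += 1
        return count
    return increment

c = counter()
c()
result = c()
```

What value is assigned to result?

Step 1: counter() creates closure with count = 6.
Step 2: Each c() call increments count via nonlocal. After 2 calls: 6 + 2 = 8.
Step 3: result = 8

The answer is 8.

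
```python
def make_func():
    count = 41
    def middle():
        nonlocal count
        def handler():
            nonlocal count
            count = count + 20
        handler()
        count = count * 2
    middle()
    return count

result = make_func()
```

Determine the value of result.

Step 1: count = 41.
Step 2: handler() adds 20: count = 41 + 20 = 61.
Step 3: middle() doubles: count = 61 * 2 = 122.
Step 4: result = 122

The answer is 122.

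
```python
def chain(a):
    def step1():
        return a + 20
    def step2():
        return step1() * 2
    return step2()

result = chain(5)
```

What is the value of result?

Step 1: chain(5) captures a = 5.
Step 2: step2() calls step1() which returns 5 + 20 = 25.
Step 3: step2() returns 25 * 2 = 50

The answer is 50.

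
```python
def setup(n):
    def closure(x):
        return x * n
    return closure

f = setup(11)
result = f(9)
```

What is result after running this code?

Step 1: setup(11) creates a closure capturing n = 11.
Step 2: f(9) computes 9 * 11 = 99.
Step 3: result = 99

The answer is 99.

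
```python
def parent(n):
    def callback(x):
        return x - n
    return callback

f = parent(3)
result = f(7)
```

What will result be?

Step 1: parent(3) creates a closure capturing n = 3.
Step 2: f(7) computes 7 - 3 = 4.
Step 3: result = 4

The answer is 4.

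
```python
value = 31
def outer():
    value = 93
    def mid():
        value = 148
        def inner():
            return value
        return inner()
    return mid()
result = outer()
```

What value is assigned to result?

Step 1: Three levels of shadowing: global 31, outer 93, mid 148.
Step 2: inner() finds value = 148 in enclosing mid() scope.
Step 3: result = 148

The answer is 148.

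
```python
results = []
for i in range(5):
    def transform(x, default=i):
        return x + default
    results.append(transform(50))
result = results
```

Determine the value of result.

Step 1: Default argument default=i is evaluated at function definition time.
Step 2: Each iteration creates transform with default = current i value.
Step 3: transform(50) returns 50 + default. results = [50, 51, 52, 53, 54]

The answer is [50, 51, 52, 53, 54].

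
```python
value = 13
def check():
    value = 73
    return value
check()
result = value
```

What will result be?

Step 1: Global value = 13.
Step 2: check() creates local value = 73 (shadow, not modification).
Step 3: After check() returns, global value is unchanged. result = 13

The answer is 13.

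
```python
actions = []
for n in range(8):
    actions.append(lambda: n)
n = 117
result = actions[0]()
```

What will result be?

Step 1: Lambdas capture the variable n by reference, not by value.
Step 2: After the loop, n is reassigned to 117.
Step 3: actions[0]() looks up the current n = 117. result = 117

The answer is 117.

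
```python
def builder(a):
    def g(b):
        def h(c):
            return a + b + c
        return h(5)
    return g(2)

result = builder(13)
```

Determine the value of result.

Step 1: a = 13, b = 2, c = 5 across three nested scopes.
Step 2: h() accesses all three via LEGB rule.
Step 3: result = 13 + 2 + 5 = 20

The answer is 20.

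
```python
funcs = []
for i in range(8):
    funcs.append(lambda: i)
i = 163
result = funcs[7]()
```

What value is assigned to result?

Step 1: Lambdas capture the variable i by reference, not by value.
Step 2: After the loop, i is reassigned to 163.
Step 3: funcs[7]() looks up the current i = 163. result = 163

The answer is 163.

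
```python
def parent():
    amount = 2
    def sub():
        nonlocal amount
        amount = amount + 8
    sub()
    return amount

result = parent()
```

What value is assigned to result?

Step 1: parent() sets amount = 2.
Step 2: sub() uses nonlocal to modify amount in parent's scope: amount = 2 + 8 = 10.
Step 3: parent() returns the modified amount = 10

The answer is 10.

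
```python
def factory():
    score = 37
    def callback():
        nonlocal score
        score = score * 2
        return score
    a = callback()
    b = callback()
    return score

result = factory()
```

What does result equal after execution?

Step 1: score starts at 37.
Step 2: First callback(): score = 37 * 2 = 74.
Step 3: Second callback(): score = 74 * 2 = 148.
Step 4: result = 148

The answer is 148.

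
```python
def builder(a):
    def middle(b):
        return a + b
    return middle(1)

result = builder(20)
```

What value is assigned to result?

Step 1: builder(20) passes a = 20.
Step 2: middle(1) has b = 1, reads a = 20 from enclosing.
Step 3: result = 20 + 1 = 21

The answer is 21.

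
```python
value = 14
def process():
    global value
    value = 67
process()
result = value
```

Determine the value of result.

Step 1: value = 14 globally.
Step 2: process() declares global value and sets it to 67.
Step 3: After process(), global value = 67. result = 67

The answer is 67.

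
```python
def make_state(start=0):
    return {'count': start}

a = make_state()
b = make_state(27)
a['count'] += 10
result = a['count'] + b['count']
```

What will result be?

Step 1: make_state() returns a new dict each call (immutable default 0).
Step 2: a = {'count': 0}, b = {'count': 27}.
Step 3: a['count'] += 10 = 10. result = 10 + 27 = 37

The answer is 37.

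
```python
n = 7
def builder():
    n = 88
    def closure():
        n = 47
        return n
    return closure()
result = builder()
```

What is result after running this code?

Step 1: Three scopes define n: global (7), builder (88), closure (47).
Step 2: closure() has its own local n = 47, which shadows both enclosing and global.
Step 3: result = 47 (local wins in LEGB)

The answer is 47.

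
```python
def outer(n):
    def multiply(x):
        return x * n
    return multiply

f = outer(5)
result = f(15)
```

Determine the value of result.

Step 1: outer(5) returns multiply closure with n = 5.
Step 2: f(15) computes 15 * 5 = 75.
Step 3: result = 75

The answer is 75.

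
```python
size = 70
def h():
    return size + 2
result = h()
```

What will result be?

Step 1: size = 70 is defined globally.
Step 2: h() looks up size from global scope = 70, then computes 70 + 2 = 72.
Step 3: result = 72

The answer is 72.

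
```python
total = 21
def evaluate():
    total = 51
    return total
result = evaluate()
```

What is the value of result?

Step 1: Global total = 21.
Step 2: evaluate() creates local total = 51, shadowing the global.
Step 3: Returns local total = 51. result = 51

The answer is 51.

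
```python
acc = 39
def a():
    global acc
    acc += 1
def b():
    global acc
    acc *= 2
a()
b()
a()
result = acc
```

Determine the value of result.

Step 1: acc = 39.
Step 2: a(): acc = 39 + 1 = 40.
Step 3: b(): acc = 40 * 2 = 80.
Step 4: a(): acc = 80 + 1 = 81

The answer is 81.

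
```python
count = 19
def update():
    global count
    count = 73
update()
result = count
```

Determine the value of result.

Step 1: count = 19 globally.
Step 2: update() declares global count and sets it to 73.
Step 3: After update(), global count = 73. result = 73

The answer is 73.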